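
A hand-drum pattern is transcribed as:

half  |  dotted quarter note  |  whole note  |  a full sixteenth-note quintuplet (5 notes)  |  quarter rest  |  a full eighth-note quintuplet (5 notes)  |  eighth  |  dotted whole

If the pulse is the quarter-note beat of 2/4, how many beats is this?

One quarter-note beat = 2 eighth notes.
Each duration in eighth notes: half = 4; dotted quarter note = 3; whole note = 8; a full sixteenth-note quintuplet (5 notes) (five quintuplet sixteenths span one quarter) = 2; quarter rest = 2; a full eighth-note quintuplet (5 notes) (five quintuplet eighths span one half) = 4; eighth = 1; dotted whole = 12.
Sum: 4 + 3 + 8 + 2 + 2 + 4 + 1 + 12 = 36.
36 ÷ 2 = 18 beats.

18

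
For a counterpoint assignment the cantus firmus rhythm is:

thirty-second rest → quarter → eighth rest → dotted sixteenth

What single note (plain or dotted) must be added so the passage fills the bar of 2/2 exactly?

half note

The bar of 2/2 = 32 thirty-second notes.
Convert each value to thirty-second notes: thirty-second rest = 1; quarter = 8; eighth rest = 4; dotted sixteenth = 3.
Adding: 1 + 8 + 4 + 3 = 16.
Remaining: 32 − 16 = 16 thirty-second notes, which is a half note.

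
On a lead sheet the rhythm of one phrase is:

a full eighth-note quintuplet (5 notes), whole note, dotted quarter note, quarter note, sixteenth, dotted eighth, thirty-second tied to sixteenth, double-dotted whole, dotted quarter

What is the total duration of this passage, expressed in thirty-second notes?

147

Convert each value to thirty-second notes: a full eighth-note quintuplet (5 notes) (five quintuplet eighths span one half) = 16; whole note = 32; dotted quarter note = 12; quarter note = 8; sixteenth = 2; dotted eighth = 6; thirty-second tied to sixteenth (thirty-second + sixteenth) = 3; double-dotted whole = 56; dotted quarter = 12.
Adding: 16 + 32 + 12 + 8 + 2 + 6 + 3 + 56 + 12 = 147 thirty-second notes.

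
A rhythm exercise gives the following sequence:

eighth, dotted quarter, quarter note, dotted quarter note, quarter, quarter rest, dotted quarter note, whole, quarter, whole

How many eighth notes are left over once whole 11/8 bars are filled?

1

One bar of 11/8 = 11 eighth notes.
Convert each value to eighth notes: eighth = 1; dotted quarter = 3; quarter note = 2; dotted quarter note = 3; quarter = 2; quarter rest = 2; dotted quarter note = 3; whole = 8; quarter = 2; whole = 8.
Sum: 1 + 3 + 2 + 3 + 2 + 2 + 3 + 8 + 2 + 8 = 34.
34 ÷ 11 = 3 complete bars with 1 eighth note remaining.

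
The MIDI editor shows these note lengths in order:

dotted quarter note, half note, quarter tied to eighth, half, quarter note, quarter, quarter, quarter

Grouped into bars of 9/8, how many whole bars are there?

One bar of 9/8 = 9 eighth notes.
In eighth notes: dotted quarter note = 3; half note = 4; quarter tied to eighth (quarter + eighth) = 3; half = 4; quarter note = 2; quarter = 2; quarter = 2; quarter = 2.
Altogether 3 + 4 + 3 + 4 + 2 + 2 + 2 + 2 = 22.
22 ÷ 9 = 2 complete bars with 4 left over.

2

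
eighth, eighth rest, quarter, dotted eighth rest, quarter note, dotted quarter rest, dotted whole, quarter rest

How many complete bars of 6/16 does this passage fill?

8

One bar of 6/16 = 6 sixteenth notes.
Working in sixteenth notes: eighth = 2; eighth rest = 2; quarter = 4; dotted eighth rest = 3; quarter note = 4; dotted quarter rest = 6; dotted whole = 24; quarter rest = 4.
Total: 2 + 2 + 4 + 3 + 4 + 6 + 24 + 4 = 49.
49 ÷ 6 = 8 complete bars with 1 left over.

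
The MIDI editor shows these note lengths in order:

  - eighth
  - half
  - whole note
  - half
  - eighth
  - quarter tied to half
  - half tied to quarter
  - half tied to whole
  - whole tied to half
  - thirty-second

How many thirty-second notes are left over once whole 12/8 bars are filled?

25

One bar of 12/8 = 48 thirty-second notes.
Each duration in thirty-second notes: eighth = 4; half = 16; whole note = 32; half = 16; eighth = 4; quarter tied to half (quarter + half) = 24; half tied to quarter (half + quarter) = 24; half tied to whole (half + whole) = 48; whole tied to half (whole + half) = 48; thirty-second = 1.
Sum: 4 + 16 + 32 + 16 + 4 + 24 + 24 + 48 + 48 + 1 = 217.
217 ÷ 48 = 4 complete bars with 25 thirty-second notes remaining.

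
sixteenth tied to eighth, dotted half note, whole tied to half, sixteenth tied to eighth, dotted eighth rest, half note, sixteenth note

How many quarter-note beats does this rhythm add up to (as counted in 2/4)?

One quarter-note beat = 4 sixteenth notes.
In sixteenth notes: sixteenth tied to eighth (sixteenth + eighth) = 3; dotted half note = 12; whole tied to half (whole + half) = 24; sixteenth tied to eighth (sixteenth + eighth) = 3; dotted eighth rest = 3; half note = 8; sixteenth note = 1.
Altogether 3 + 12 + 24 + 3 + 3 + 8 + 1 = 54.
54 ÷ 4 = 13.5 beats.

13.5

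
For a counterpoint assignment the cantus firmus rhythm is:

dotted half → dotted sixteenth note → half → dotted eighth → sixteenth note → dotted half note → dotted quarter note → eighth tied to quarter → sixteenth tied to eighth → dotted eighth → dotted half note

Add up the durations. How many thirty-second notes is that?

Express everything in thirty-second notes: dotted half = 24; dotted sixteenth note = 3; half = 16; dotted eighth = 6; sixteenth note = 2; dotted half note = 24; dotted quarter note = 12; eighth tied to quarter (eighth + quarter) = 12; sixteenth tied to eighth (sixteenth + eighth) = 6; dotted eighth = 6; dotted half note = 24.
Total: 24 + 3 + 16 + 6 + 2 + 24 + 12 + 12 + 6 + 6 + 24 = 135 thirty-second notes.

135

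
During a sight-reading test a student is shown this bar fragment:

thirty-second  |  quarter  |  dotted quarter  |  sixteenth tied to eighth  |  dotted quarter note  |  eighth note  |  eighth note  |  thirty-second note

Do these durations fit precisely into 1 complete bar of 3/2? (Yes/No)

Yes

One bar of 3/2 = 48 thirty-second notes.
Express everything in thirty-second notes: thirty-second = 1; quarter = 8; dotted quarter = 12; sixteenth tied to eighth (sixteenth + eighth) = 6; dotted quarter note = 12; eighth note = 4; eighth note = 4; thirty-second note = 1.
Total: 1 + 8 + 12 + 6 + 12 + 4 + 4 + 1 = 48.
48 equals 48, so the answer is Yes.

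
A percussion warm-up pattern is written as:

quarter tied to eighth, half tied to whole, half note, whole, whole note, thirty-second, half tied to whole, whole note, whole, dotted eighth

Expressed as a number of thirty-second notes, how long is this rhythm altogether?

Each duration in thirty-second notes: quarter tied to eighth (quarter + eighth) = 12; half tied to whole (half + whole) = 48; half note = 16; whole = 32; whole note = 32; thirty-second = 1; half tied to whole (half + whole) = 48; whole note = 32; whole = 32; dotted eighth = 6.
Altogether 12 + 48 + 16 + 32 + 32 + 1 + 48 + 32 + 32 + 6 = 259 thirty-second notes.

259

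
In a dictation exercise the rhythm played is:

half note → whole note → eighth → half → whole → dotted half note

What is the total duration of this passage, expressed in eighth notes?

31

In eighth notes: half note = 4; whole note = 8; eighth = 1; half = 4; whole = 8; dotted half note = 6.
Total: 4 + 8 + 1 + 4 + 8 + 6 = 31 eighth notes.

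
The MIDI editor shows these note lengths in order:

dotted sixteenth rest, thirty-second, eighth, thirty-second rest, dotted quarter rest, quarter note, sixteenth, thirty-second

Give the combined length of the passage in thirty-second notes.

32

Each duration in thirty-second notes: dotted sixteenth rest = 3; thirty-second = 1; eighth = 4; thirty-second rest = 1; dotted quarter rest = 12; quarter note = 8; sixteenth = 2; thirty-second = 1.
Sum: 3 + 1 + 4 + 1 + 12 + 8 + 2 + 1 = 32 thirty-second notes.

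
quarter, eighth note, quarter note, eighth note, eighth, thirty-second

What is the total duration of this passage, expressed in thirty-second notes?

In thirty-second notes: quarter = 8; eighth note = 4; quarter note = 8; eighth note = 4; eighth = 4; thirty-second = 1.
Sum: 8 + 4 + 8 + 4 + 4 + 1 = 29 thirty-second notes.

29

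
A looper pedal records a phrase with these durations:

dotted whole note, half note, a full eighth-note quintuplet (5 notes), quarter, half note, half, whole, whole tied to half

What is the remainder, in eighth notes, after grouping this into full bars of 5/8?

0

One bar of 5/8 = 5 eighth notes.
Each duration in eighth notes: dotted whole note = 12; half note = 4; a full eighth-note quintuplet (5 notes) (five quintuplet eighths span one half) = 4; quarter = 2; half note = 4; half = 4; whole = 8; whole tied to half (whole + half) = 12.
Sum: 12 + 4 + 4 + 2 + 4 + 4 + 8 + 12 = 50.
50 ÷ 5 = 10 complete bars with 0 eighth notes remaining.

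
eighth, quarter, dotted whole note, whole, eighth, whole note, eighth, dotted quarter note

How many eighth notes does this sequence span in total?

36

In eighth notes: eighth = 1; quarter = 2; dotted whole note = 12; whole = 8; eighth = 1; whole note = 8; eighth = 1; dotted quarter note = 3.
Altogether 1 + 2 + 12 + 8 + 1 + 8 + 1 + 3 = 36 eighth notes.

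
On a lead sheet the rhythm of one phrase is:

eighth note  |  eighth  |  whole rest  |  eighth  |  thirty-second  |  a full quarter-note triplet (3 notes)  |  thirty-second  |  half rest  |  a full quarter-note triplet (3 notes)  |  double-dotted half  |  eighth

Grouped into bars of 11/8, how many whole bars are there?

2

One bar of 11/8 = 44 thirty-second notes.
Convert each value to thirty-second notes: eighth note = 4; eighth = 4; whole rest = 32; eighth = 4; thirty-second = 1; a full quarter-note triplet (3 notes) (three triplet quarters span one half) = 16; thirty-second = 1; half rest = 16; a full quarter-note triplet (3 notes) (three triplet quarters span one half) = 16; double-dotted half = 28; eighth = 4.
Adding: 4 + 4 + 32 + 4 + 1 + 16 + 1 + 16 + 16 + 28 + 4 = 126.
126 ÷ 44 = 2 complete bars with 38 left over.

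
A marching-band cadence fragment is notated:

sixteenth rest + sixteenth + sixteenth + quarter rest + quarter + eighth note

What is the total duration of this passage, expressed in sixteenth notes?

Each duration in sixteenth notes: sixteenth rest = 1; sixteenth = 1; sixteenth = 1; quarter rest = 4; quarter = 4; eighth note = 2.
Total: 1 + 1 + 1 + 4 + 4 + 2 = 13 sixteenth notes.

13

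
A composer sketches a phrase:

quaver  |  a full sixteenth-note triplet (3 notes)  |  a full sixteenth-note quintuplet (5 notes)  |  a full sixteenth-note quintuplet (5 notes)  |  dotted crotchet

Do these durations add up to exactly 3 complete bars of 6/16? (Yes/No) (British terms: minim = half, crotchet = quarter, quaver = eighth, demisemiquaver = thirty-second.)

Yes

One bar of 6/16 = 3 eighth notes, so 3 bars = 9.
In eighth notes: quaver = 1; a full sixteenth-note triplet (3 notes) (three triplet sixteenths span one eighth) = 1; a full sixteenth-note quintuplet (5 notes) (five quintuplet sixteenths span one quarter) = 2; a full sixteenth-note quintuplet (5 notes) (five quintuplet sixteenths span one quarter) = 2; dotted crotchet = 3.
Sum: 1 + 1 + 2 + 2 + 3 = 9.
9 equals 9, so the answer is Yes.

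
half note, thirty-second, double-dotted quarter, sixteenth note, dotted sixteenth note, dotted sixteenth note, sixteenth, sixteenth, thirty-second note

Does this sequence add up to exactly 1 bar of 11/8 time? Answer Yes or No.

Yes

One bar of 11/8 = 44 thirty-second notes.
In thirty-second notes: half note = 16; thirty-second = 1; double-dotted quarter = 14; sixteenth note = 2; dotted sixteenth note = 3; dotted sixteenth note = 3; sixteenth = 2; sixteenth = 2; thirty-second note = 1.
Sum: 16 + 1 + 14 + 2 + 3 + 3 + 2 + 2 + 1 = 44.
44 equals 44, so the answer is Yes.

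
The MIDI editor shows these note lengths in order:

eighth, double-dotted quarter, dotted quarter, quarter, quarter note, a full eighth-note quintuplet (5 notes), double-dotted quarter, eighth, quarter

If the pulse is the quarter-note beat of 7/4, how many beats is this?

One quarter-note beat = 4 sixteenth notes.
Convert each value to sixteenth notes: eighth = 2; double-dotted quarter = 7; dotted quarter = 6; quarter = 4; quarter note = 4; a full eighth-note quintuplet (5 notes) (five quintuplet eighths span one half) = 8; double-dotted quarter = 7; eighth = 2; quarter = 4.
Total: 2 + 7 + 6 + 4 + 4 + 8 + 7 + 2 + 4 = 44.
44 ÷ 4 = 11 beats.

11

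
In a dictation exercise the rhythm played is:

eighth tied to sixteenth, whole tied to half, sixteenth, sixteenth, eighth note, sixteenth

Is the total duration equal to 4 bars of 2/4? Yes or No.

Yes

One bar of 2/4 = 8 sixteenth notes, so 4 bars = 32.
Convert each value to sixteenth notes: eighth tied to sixteenth (eighth + sixteenth) = 3; whole tied to half (whole + half) = 24; sixteenth = 1; sixteenth = 1; eighth note = 2; sixteenth = 1.
Altogether 3 + 24 + 1 + 1 + 2 + 1 = 32.
32 equals 32, so the answer is Yes.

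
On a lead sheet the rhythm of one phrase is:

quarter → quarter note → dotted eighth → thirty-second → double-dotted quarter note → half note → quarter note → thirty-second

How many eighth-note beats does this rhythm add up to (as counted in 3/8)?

15.5

One eighth-note beat = 4 thirty-second notes.
In thirty-second notes: quarter = 8; quarter note = 8; dotted eighth = 6; thirty-second = 1; double-dotted quarter note = 14; half note = 16; quarter note = 8; thirty-second = 1.
Sum: 8 + 8 + 6 + 1 + 14 + 16 + 8 + 1 = 62.
62 ÷ 4 = 15.5 beats.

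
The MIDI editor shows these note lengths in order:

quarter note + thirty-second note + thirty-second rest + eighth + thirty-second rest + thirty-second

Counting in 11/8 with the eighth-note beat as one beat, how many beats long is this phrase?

4

One eighth-note beat = 4 thirty-second notes.
Each duration in thirty-second notes: quarter note = 8; thirty-second note = 1; thirty-second rest = 1; eighth = 4; thirty-second rest = 1; thirty-second = 1.
Altogether 8 + 1 + 1 + 4 + 1 + 1 = 16.
16 ÷ 4 = 4 beats.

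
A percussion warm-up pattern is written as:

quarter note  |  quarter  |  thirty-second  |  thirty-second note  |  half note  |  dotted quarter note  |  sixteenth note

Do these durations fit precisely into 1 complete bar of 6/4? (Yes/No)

One bar of 6/4 = 48 thirty-second notes.
In thirty-second notes: quarter note = 8; quarter = 8; thirty-second = 1; thirty-second note = 1; half note = 16; dotted quarter note = 12; sixteenth note = 2.
Adding: 8 + 8 + 1 + 1 + 16 + 12 + 2 = 48.
48 equals 48, so the answer is Yes.

Yes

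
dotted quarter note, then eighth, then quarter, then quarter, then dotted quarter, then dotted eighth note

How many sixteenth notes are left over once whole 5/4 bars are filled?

One bar of 5/4 = 20 sixteenth notes.
Each duration in sixteenth notes: dotted quarter note = 6; eighth = 2; quarter = 4; quarter = 4; dotted quarter = 6; dotted eighth note = 3.
Sum: 6 + 2 + 4 + 4 + 6 + 3 = 25.
25 ÷ 20 = 1 complete bar with 5 sixteenth notes remaining.

5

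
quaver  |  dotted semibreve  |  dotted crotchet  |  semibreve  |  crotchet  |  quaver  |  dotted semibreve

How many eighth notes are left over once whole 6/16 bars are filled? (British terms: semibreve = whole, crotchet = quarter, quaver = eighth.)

0

One bar of 6/16 = 3 eighth notes.
Working in eighth notes: quaver = 1; dotted semibreve = 12; dotted crotchet = 3; semibreve = 8; crotchet = 2; quaver = 1; dotted semibreve = 12.
Altogether 1 + 12 + 3 + 8 + 2 + 1 + 12 = 39.
39 ÷ 3 = 13 complete bars with 0 eighth notes remaining.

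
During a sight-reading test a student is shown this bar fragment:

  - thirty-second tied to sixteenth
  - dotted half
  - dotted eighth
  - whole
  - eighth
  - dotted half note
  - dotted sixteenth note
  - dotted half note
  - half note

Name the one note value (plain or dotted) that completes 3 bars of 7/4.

whole note

3 bars of 7/4 = 168 thirty-second notes.
Convert each value to thirty-second notes: thirty-second tied to sixteenth (thirty-second + sixteenth) = 3; dotted half = 24; dotted eighth = 6; whole = 32; eighth = 4; dotted half note = 24; dotted sixteenth note = 3; dotted half note = 24; half note = 16.
Total: 3 + 24 + 6 + 32 + 4 + 24 + 3 + 24 + 16 = 136.
Remaining: 168 − 136 = 32 thirty-second notes, which is a whole note.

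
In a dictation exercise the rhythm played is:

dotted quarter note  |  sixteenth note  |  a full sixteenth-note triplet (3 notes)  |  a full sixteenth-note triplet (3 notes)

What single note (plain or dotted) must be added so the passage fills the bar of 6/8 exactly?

sixteenth note

The bar of 6/8 = 12 sixteenth notes.
Working in sixteenth notes: dotted quarter note = 6; sixteenth note = 1; a full sixteenth-note triplet (3 notes) (three triplet sixteenths span one eighth) = 2; a full sixteenth-note triplet (3 notes) (three triplet sixteenths span one eighth) = 2.
Sum: 6 + 1 + 2 + 2 = 11.
Remaining: 12 − 11 = 1 sixteenth note, which is a sixteenth note.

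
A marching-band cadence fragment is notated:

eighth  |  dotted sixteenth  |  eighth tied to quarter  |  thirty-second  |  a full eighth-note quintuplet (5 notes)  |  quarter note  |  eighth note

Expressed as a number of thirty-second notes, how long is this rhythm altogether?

Each duration in thirty-second notes: eighth = 4; dotted sixteenth = 3; eighth tied to quarter (eighth + quarter) = 12; thirty-second = 1; a full eighth-note quintuplet (5 notes) (five quintuplet eighths span one half) = 16; quarter note = 8; eighth note = 4.
Altogether 4 + 3 + 12 + 1 + 16 + 8 + 4 = 48 thirty-second notes.

48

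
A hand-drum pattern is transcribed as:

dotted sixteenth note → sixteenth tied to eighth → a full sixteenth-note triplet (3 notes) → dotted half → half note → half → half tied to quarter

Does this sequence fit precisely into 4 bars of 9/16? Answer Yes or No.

One bar of 9/16 = 18 thirty-second notes, so 4 bars = 72.
In thirty-second notes: dotted sixteenth note = 3; sixteenth tied to eighth (sixteenth + eighth) = 6; a full sixteenth-note triplet (3 notes) (three triplet sixteenths span one eighth) = 4; dotted half = 24; half note = 16; half = 16; half tied to quarter (half + quarter) = 24.
Altogether 3 + 6 + 4 + 24 + 16 + 16 + 24 = 93.
93 exceeds 72, so the answer is No.

No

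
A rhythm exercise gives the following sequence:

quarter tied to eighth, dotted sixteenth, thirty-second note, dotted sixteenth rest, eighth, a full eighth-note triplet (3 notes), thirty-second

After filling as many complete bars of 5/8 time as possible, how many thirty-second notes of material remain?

12

One bar of 5/8 = 20 thirty-second notes.
Each duration in thirty-second notes: quarter tied to eighth (quarter + eighth) = 12; dotted sixteenth = 3; thirty-second note = 1; dotted sixteenth rest = 3; eighth = 4; a full eighth-note triplet (3 notes) (three triplet eighths span one quarter) = 8; thirty-second = 1.
Sum: 12 + 3 + 1 + 3 + 4 + 8 + 1 = 32.
32 ÷ 20 = 1 complete bar with 12 thirty-second notes remaining.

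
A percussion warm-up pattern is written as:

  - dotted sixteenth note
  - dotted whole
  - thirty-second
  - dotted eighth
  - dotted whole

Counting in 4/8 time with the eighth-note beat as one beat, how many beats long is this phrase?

26.5

One eighth-note beat = 4 thirty-second notes.
Working in thirty-second notes: dotted sixteenth note = 3; dotted whole = 48; thirty-second = 1; dotted eighth = 6; dotted whole = 48.
Adding: 3 + 48 + 1 + 6 + 48 = 106.
106 ÷ 4 = 26.5 beats.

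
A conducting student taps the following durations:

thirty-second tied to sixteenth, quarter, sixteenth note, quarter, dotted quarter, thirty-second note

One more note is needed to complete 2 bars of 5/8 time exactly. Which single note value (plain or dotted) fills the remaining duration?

2 bars of 5/8 = 40 thirty-second notes.
Convert each value to thirty-second notes: thirty-second tied to sixteenth (thirty-second + sixteenth) = 3; quarter = 8; sixteenth note = 2; quarter = 8; dotted quarter = 12; thirty-second note = 1.
Sum: 3 + 8 + 2 + 8 + 12 + 1 = 34.
Remaining: 40 − 34 = 6 thirty-second notes, which is a dotted eighth note.

dotted eighth note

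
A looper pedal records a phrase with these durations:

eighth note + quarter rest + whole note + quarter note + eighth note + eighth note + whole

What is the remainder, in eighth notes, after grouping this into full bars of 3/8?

One bar of 3/8 = 3 eighth notes.
Each duration in eighth notes: eighth note = 1; quarter rest = 2; whole note = 8; quarter note = 2; eighth note = 1; eighth note = 1; whole = 8.
Altogether 1 + 2 + 8 + 2 + 1 + 1 + 8 = 23.
23 ÷ 3 = 7 complete bars with 2 eighth notes remaining.

2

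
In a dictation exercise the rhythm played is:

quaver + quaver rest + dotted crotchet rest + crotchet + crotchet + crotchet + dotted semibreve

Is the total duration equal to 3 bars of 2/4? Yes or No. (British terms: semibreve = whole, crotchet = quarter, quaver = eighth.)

No

One bar of 2/4 = 4 eighth notes, so 3 bars = 12.
Convert each value to eighth notes: quaver = 1; quaver rest = 1; dotted crotchet rest = 3; crotchet = 2; crotchet = 2; crotchet = 2; dotted semibreve = 12.
Total: 1 + 1 + 3 + 2 + 2 + 2 + 12 = 23.
23 exceeds 12, so the answer is No.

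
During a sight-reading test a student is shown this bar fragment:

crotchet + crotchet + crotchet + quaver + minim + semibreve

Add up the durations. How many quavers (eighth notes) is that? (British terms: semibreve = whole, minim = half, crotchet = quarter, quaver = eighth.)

Each duration in eighth notes: crotchet = 2; crotchet = 2; crotchet = 2; quaver = 1; minim = 4; semibreve = 8.
Total: 2 + 2 + 2 + 1 + 4 + 8 = 19 eighth notes.

19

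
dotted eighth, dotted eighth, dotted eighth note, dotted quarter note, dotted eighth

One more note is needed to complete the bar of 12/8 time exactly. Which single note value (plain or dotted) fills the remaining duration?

The bar of 12/8 = 24 sixteenth notes.
Each duration in sixteenth notes: dotted eighth = 3; dotted eighth = 3; dotted eighth note = 3; dotted quarter note = 6; dotted eighth = 3.
Altogether 3 + 3 + 3 + 6 + 3 = 18.
Remaining: 24 − 18 = 6 sixteenth notes, which is a dotted quarter note.

dotted quarter note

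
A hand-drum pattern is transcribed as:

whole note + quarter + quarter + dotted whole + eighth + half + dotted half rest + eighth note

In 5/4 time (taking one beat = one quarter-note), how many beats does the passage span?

One quarter-note beat = 2 eighth notes.
Working in eighth notes: whole note = 8; quarter = 2; quarter = 2; dotted whole = 12; eighth = 1; half = 4; dotted half rest = 6; eighth note = 1.
Total: 8 + 2 + 2 + 12 + 1 + 4 + 6 + 1 = 36.
36 ÷ 2 = 18 beats.

18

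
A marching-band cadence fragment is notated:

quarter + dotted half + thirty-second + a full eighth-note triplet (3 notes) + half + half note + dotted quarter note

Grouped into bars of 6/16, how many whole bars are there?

7

One bar of 6/16 = 12 thirty-second notes.
Express everything in thirty-second notes: quarter = 8; dotted half = 24; thirty-second = 1; a full eighth-note triplet (3 notes) (three triplet eighths span one quarter) = 8; half = 16; half note = 16; dotted quarter note = 12.
Total: 8 + 24 + 1 + 8 + 16 + 16 + 12 = 85.
85 ÷ 12 = 7 complete bars with 1 left over.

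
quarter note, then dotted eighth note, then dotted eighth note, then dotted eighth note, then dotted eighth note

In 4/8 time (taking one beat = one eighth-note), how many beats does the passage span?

8

One eighth-note beat = 2 sixteenth notes.
Working in sixteenth notes: quarter note = 4; dotted eighth note = 3; dotted eighth note = 3; dotted eighth note = 3; dotted eighth note = 3.
Total: 4 + 3 + 3 + 3 + 3 = 16.
16 ÷ 2 = 8 beats.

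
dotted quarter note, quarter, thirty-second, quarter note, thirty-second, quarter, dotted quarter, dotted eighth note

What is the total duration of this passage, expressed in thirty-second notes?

56

Express everything in thirty-second notes: dotted quarter note = 12; quarter = 8; thirty-second = 1; quarter note = 8; thirty-second = 1; quarter = 8; dotted quarter = 12; dotted eighth note = 6.
Sum: 12 + 8 + 1 + 8 + 1 + 8 + 12 + 6 = 56 thirty-second notes.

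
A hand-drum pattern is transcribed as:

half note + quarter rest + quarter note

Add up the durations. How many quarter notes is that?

4

Working in quarter notes: half note = 2; quarter rest = 1; quarter note = 1.
Total: 2 + 1 + 1 = 4 quarter notes.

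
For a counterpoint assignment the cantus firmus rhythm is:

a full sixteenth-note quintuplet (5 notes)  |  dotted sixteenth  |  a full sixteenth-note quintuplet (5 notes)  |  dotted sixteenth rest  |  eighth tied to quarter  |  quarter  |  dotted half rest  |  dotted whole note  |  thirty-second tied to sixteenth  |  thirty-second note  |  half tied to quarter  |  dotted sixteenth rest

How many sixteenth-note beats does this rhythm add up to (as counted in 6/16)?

One sixteenth-note beat = 2 thirty-second notes.
Working in thirty-second notes: a full sixteenth-note quintuplet (5 notes) (five quintuplet sixteenths span one quarter) = 8; dotted sixteenth = 3; a full sixteenth-note quintuplet (5 notes) (five quintuplet sixteenths span one quarter) = 8; dotted sixteenth rest = 3; eighth tied to quarter (eighth + quarter) = 12; quarter = 8; dotted half rest = 24; dotted whole note = 48; thirty-second tied to sixteenth (thirty-second + sixteenth) = 3; thirty-second note = 1; half tied to quarter (half + quarter) = 24; dotted sixteenth rest = 3.
Adding: 8 + 3 + 8 + 3 + 12 + 8 + 24 + 48 + 3 + 1 + 24 + 3 = 145.
145 ÷ 2 = 72.5 beats.

72.5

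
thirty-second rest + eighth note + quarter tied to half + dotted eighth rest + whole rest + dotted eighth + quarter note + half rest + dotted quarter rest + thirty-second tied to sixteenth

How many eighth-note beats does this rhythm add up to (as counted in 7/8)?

One eighth-note beat = 4 thirty-second notes.
Convert each value to thirty-second notes: thirty-second rest = 1; eighth note = 4; quarter tied to half (quarter + half) = 24; dotted eighth rest = 6; whole rest = 32; dotted eighth = 6; quarter note = 8; half rest = 16; dotted quarter rest = 12; thirty-second tied to sixteenth (thirty-second + sixteenth) = 3.
Adding: 1 + 4 + 24 + 6 + 32 + 6 + 8 + 16 + 12 + 3 = 112.
112 ÷ 4 = 28 beats.

28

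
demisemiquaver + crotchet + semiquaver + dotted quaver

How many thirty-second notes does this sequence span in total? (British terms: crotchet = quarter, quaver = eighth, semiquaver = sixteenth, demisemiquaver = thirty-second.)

Convert each value to thirty-second notes: demisemiquaver = 1; crotchet = 8; semiquaver = 2; dotted quaver = 6.
Altogether 1 + 8 + 2 + 6 = 17 thirty-second notes.

17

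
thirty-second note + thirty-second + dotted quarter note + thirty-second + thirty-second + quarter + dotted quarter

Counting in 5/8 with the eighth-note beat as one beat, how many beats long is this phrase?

One eighth-note beat = 4 thirty-second notes.
Each duration in thirty-second notes: thirty-second note = 1; thirty-second = 1; dotted quarter note = 12; thirty-second = 1; thirty-second = 1; quarter = 8; dotted quarter = 12.
Adding: 1 + 1 + 12 + 1 + 1 + 8 + 12 = 36.
36 ÷ 4 = 9 beats.

9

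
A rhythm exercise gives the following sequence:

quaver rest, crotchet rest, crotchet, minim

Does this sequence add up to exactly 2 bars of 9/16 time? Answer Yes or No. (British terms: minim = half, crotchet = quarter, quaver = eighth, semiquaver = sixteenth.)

One bar of 9/16 = 9 sixteenth notes, so 2 bars = 18.
Convert each value to sixteenth notes: quaver rest = 2; crotchet rest = 4; crotchet = 4; minim = 8.
Altogether 2 + 4 + 4 + 8 = 18.
18 equals 18, so the answer is Yes.

Yes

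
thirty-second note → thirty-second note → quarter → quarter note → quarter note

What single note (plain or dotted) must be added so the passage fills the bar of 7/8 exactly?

sixteenth note

The bar of 7/8 = 28 thirty-second notes.
In thirty-second notes: thirty-second note = 1; thirty-second note = 1; quarter = 8; quarter note = 8; quarter note = 8.
Total: 1 + 1 + 8 + 8 + 8 = 26.
Remaining: 28 − 26 = 2 thirty-second notes, which is a sixteenth note.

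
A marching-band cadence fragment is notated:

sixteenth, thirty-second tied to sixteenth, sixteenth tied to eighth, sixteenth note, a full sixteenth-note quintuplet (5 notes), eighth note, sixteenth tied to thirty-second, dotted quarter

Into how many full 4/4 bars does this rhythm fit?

One bar of 4/4 = 32 thirty-second notes.
Each duration in thirty-second notes: sixteenth = 2; thirty-second tied to sixteenth (thirty-second + sixteenth) = 3; sixteenth tied to eighth (sixteenth + eighth) = 6; sixteenth note = 2; a full sixteenth-note quintuplet (5 notes) (five quintuplet sixteenths span one quarter) = 8; eighth note = 4; sixteenth tied to thirty-second (sixteenth + thirty-second) = 3; dotted quarter = 12.
Sum: 2 + 3 + 6 + 2 + 8 + 4 + 3 + 12 = 40.
40 ÷ 32 = 1 complete bar with 8 left over.

1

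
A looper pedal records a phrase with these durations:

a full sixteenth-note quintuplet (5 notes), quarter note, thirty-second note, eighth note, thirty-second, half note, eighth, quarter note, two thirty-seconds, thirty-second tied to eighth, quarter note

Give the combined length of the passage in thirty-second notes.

In thirty-second notes: a full sixteenth-note quintuplet (5 notes) (five quintuplet sixteenths span one quarter) = 8; quarter note = 8; thirty-second note = 1; eighth note = 4; thirty-second = 1; half note = 16; eighth = 4; quarter note = 8; thirty-second = 1; thirty-second = 1; thirty-second tied to eighth (thirty-second + eighth) = 5; quarter note = 8.
Adding: 8 + 8 + 1 + 4 + 1 + 16 + 4 + 8 + 1 + 1 + 5 + 8 = 65 thirty-second notes.

65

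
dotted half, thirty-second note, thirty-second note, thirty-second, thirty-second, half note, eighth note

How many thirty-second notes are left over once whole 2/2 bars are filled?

One bar of 2/2 = 32 thirty-second notes.
Each duration in thirty-second notes: dotted half = 24; thirty-second note = 1; thirty-second note = 1; thirty-second = 1; thirty-second = 1; half note = 16; eighth note = 4.
Total: 24 + 1 + 1 + 1 + 1 + 16 + 4 = 48.
48 ÷ 32 = 1 complete bar with 16 thirty-second notes remaining.

16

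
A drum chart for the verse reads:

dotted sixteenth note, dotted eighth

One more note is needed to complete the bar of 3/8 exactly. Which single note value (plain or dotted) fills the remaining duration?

dotted sixteenth note

The bar of 3/8 = 12 thirty-second notes.
Convert each value to thirty-second notes: dotted sixteenth note = 3; dotted eighth = 6.
Sum: 3 + 6 = 9.
Remaining: 12 − 9 = 3 thirty-second notes, which is a dotted sixteenth note.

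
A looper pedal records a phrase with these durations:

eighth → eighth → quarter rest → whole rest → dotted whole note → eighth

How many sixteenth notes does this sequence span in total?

Working in sixteenth notes: eighth = 2; eighth = 2; quarter rest = 4; whole rest = 16; dotted whole note = 24; eighth = 2.
Sum: 2 + 2 + 4 + 16 + 24 + 2 = 50 sixteenth notes.

50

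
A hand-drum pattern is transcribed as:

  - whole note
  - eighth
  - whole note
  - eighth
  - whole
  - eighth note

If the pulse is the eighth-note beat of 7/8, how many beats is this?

27

One eighth-note beat = 2 sixteenth notes.
Express everything in sixteenth notes: whole note = 16; eighth = 2; whole note = 16; eighth = 2; whole = 16; eighth note = 2.
Adding: 16 + 2 + 16 + 2 + 16 + 2 = 54.
54 ÷ 2 = 27 beats.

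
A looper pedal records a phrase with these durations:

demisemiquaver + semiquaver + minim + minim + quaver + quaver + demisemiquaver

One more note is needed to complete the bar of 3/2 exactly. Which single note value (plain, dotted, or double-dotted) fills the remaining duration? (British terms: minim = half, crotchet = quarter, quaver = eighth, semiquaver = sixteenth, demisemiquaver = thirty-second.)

The bar of 3/2 = 48 thirty-second notes.
In thirty-second notes: demisemiquaver = 1; semiquaver = 2; minim = 16; minim = 16; quaver = 4; quaver = 4; demisemiquaver = 1.
Sum: 1 + 2 + 16 + 16 + 4 + 4 + 1 = 44.
Remaining: 48 − 44 = 4 thirty-second notes, which is a eighth note.

eighth note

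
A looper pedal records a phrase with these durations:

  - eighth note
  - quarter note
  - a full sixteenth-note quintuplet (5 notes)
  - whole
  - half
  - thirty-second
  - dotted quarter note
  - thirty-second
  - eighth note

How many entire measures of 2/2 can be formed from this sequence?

One bar of 2/2 = 32 thirty-second notes.
In thirty-second notes: eighth note = 4; quarter note = 8; a full sixteenth-note quintuplet (5 notes) (five quintuplet sixteenths span one quarter) = 8; whole = 32; half = 16; thirty-second = 1; dotted quarter note = 12; thirty-second = 1; eighth note = 4.
Adding: 4 + 8 + 8 + 32 + 16 + 1 + 12 + 1 + 4 = 86.
86 ÷ 32 = 2 complete bars with 22 left over.

2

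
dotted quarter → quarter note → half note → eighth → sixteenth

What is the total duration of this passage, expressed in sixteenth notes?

21

Convert each value to sixteenth notes: dotted quarter = 6; quarter note = 4; half note = 8; eighth = 2; sixteenth = 1.
Adding: 6 + 4 + 8 + 2 + 1 = 21 sixteenth notes.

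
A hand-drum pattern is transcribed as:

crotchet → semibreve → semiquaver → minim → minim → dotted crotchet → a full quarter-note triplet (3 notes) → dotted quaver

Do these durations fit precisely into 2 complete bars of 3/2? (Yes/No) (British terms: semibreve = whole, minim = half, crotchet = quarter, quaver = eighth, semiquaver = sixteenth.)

One bar of 3/2 = 24 sixteenth notes, so 2 bars = 48.
Express everything in sixteenth notes: crotchet = 4; semibreve = 16; semiquaver = 1; minim = 8; minim = 8; dotted crotchet = 6; a full quarter-note triplet (3 notes) (three triplet quarters span one half) = 8; dotted quaver = 3.
Sum: 4 + 16 + 1 + 8 + 8 + 6 + 8 + 3 = 54.
54 exceeds 48, so the answer is No.

No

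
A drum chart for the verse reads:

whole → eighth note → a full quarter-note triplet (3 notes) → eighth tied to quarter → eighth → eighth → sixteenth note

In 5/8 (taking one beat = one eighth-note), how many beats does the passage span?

18.5

One eighth-note beat = 2 sixteenth notes.
Convert each value to sixteenth notes: whole = 16; eighth note = 2; a full quarter-note triplet (3 notes) (three triplet quarters span one half) = 8; eighth tied to quarter (eighth + quarter) = 6; eighth = 2; eighth = 2; sixteenth note = 1.
Altogether 16 + 2 + 8 + 6 + 2 + 2 + 1 = 37.
37 ÷ 2 = 18.5 beats.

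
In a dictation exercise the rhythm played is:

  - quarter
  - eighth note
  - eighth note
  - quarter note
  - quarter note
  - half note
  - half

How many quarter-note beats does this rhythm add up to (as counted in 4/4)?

One quarter-note beat = 2 eighth notes.
Each duration in eighth notes: quarter = 2; eighth note = 1; eighth note = 1; quarter note = 2; quarter note = 2; half note = 4; half = 4.
Altogether 2 + 1 + 1 + 2 + 2 + 4 + 4 = 16.
16 ÷ 2 = 8 beats.

8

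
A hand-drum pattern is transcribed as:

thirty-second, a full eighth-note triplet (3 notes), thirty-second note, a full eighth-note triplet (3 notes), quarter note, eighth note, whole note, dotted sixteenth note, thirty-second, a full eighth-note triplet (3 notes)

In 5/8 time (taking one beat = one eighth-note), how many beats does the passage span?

One eighth-note beat = 4 thirty-second notes.
Express everything in thirty-second notes: thirty-second = 1; a full eighth-note triplet (3 notes) (three triplet eighths span one quarter) = 8; thirty-second note = 1; a full eighth-note triplet (3 notes) (three triplet eighths span one quarter) = 8; quarter note = 8; eighth note = 4; whole note = 32; dotted sixteenth note = 3; thirty-second = 1; a full eighth-note triplet (3 notes) (three triplet eighths span one quarter) = 8.
Sum: 1 + 8 + 1 + 8 + 8 + 4 + 32 + 3 + 1 + 8 = 74.
74 ÷ 4 = 18.5 beats.

18.5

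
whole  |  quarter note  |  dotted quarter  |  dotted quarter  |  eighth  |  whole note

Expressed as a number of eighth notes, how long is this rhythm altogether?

25

Express everything in eighth notes: whole = 8; quarter note = 2; dotted quarter = 3; dotted quarter = 3; eighth = 1; whole note = 8.
Total: 8 + 2 + 3 + 3 + 1 + 8 = 25 eighth notes.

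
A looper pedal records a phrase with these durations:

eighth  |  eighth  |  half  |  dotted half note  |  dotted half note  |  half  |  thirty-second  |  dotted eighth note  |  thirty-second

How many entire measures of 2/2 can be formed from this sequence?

One bar of 2/2 = 32 thirty-second notes.
Convert each value to thirty-second notes: eighth = 4; eighth = 4; half = 16; dotted half note = 24; dotted half note = 24; half = 16; thirty-second = 1; dotted eighth note = 6; thirty-second = 1.
Sum: 4 + 4 + 16 + 24 + 24 + 16 + 1 + 6 + 1 = 96.
96 ÷ 32 = 3 complete bars with 0 left over.

3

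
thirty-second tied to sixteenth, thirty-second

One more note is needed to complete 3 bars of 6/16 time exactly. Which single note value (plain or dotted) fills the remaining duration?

3 bars of 6/16 = 36 thirty-second notes.
In thirty-second notes: thirty-second tied to sixteenth (thirty-second + sixteenth) = 3; thirty-second = 1.
Total: 3 + 1 = 4.
Remaining: 36 − 4 = 32 thirty-second notes, which is a whole note.

whole note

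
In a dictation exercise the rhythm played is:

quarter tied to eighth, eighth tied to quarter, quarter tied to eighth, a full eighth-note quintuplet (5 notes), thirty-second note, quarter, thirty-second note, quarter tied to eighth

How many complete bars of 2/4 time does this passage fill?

4

One bar of 2/4 = 16 thirty-second notes.
Convert each value to thirty-second notes: quarter tied to eighth (quarter + eighth) = 12; eighth tied to quarter (eighth + quarter) = 12; quarter tied to eighth (quarter + eighth) = 12; a full eighth-note quintuplet (5 notes) (five quintuplet eighths span one half) = 16; thirty-second note = 1; quarter = 8; thirty-second note = 1; quarter tied to eighth (quarter + eighth) = 12.
Adding: 12 + 12 + 12 + 16 + 1 + 8 + 1 + 12 = 74.
74 ÷ 16 = 4 complete bars with 10 left over.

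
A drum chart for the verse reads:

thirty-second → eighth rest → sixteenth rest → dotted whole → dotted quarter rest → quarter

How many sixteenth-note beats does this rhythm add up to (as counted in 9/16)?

37.5

One sixteenth-note beat = 2 thirty-second notes.
Express everything in thirty-second notes: thirty-second = 1; eighth rest = 4; sixteenth rest = 2; dotted whole = 48; dotted quarter rest = 12; quarter = 8.
Altogether 1 + 4 + 2 + 48 + 12 + 8 = 75.
75 ÷ 2 = 37.5 beats.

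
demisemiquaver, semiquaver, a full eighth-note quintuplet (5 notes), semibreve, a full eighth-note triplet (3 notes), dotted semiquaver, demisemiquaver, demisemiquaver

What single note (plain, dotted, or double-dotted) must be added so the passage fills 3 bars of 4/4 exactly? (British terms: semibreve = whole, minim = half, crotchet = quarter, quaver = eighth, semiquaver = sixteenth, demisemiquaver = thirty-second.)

3 bars of 4/4 = 96 thirty-second notes.
Each duration in thirty-second notes: demisemiquaver = 1; semiquaver = 2; a full eighth-note quintuplet (5 notes) (five quintuplet eighths span one half) = 16; semibreve = 32; a full eighth-note triplet (3 notes) (three triplet eighths span one quarter) = 8; dotted semiquaver = 3; demisemiquaver = 1; demisemiquaver = 1.
Total: 1 + 2 + 16 + 32 + 8 + 3 + 1 + 1 = 64.
Remaining: 96 − 64 = 32 thirty-second notes, which is a whole note.

whole note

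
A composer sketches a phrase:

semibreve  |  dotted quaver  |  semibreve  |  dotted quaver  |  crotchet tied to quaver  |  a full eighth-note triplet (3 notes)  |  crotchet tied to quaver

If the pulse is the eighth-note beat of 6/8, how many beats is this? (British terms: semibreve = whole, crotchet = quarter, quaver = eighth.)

One eighth-note beat = 2 sixteenth notes.
Working in sixteenth notes: semibreve = 16; dotted quaver = 3; semibreve = 16; dotted quaver = 3; crotchet tied to quaver (crotchet + quaver) = 6; a full eighth-note triplet (3 notes) (three triplet eighths span one quarter) = 4; crotchet tied to quaver (crotchet + quaver) = 6.
Adding: 16 + 3 + 16 + 3 + 6 + 4 + 6 = 54.
54 ÷ 2 = 27 beats.

27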